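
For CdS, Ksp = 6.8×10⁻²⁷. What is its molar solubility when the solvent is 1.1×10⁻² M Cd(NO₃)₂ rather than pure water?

CdS(s) ⇌ Cd²⁺(aq) + S²⁻(aq)
The solution already contains Cd²⁺ at 1.1×10⁻² M. Let s be the molar solubility of CdS.
[Cd²⁺] ≈ 1.1×10⁻² M (common ion dominates); [S²⁻] = s.
Ksp = [Cd²⁺][S²⁻] = (1.1×10⁻²)s
s = 6.8×10⁻²⁷ / (1.1×10⁻²) = 6.2×10⁻²⁵
s = 6.2×10⁻²⁵ M

6.2×10⁻²⁵ M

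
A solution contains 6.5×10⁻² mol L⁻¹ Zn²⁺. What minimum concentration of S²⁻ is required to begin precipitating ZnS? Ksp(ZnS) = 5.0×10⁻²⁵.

A salt starts to precipitate once the ion product Q reaches its Ksp.
ZnS(s) ⇌ Zn²⁺(aq) + S²⁻(aq)
Ksp = [Zn²⁺][S²⁻] = [S²⁻](6.5×10⁻²)
[S²⁻] = 5.0×10⁻²⁵ / (6.5×10⁻²) = 7.7×10⁻²⁴
[S²⁻] = 7.7×10⁻²⁴ mol L⁻¹

7.7×10⁻²⁴ M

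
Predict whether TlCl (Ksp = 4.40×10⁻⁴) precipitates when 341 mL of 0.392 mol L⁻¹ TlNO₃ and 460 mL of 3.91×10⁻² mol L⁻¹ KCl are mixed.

After mixing, V = 341 mL + 460 mL = 801 mL.
[Tl⁺] = (0.392)(341)/801 = 0.167 mol L⁻¹
[Cl⁻] = (3.91×10⁻²)(460)/801 = 2.25×10⁻² mol L⁻¹
Q = [Tl⁺][Cl⁻] = 3.75×10⁻³
Q = 3.75×10⁻³ > Ksp = 4.40×10⁻⁴, so the solution is supersaturated and TlCl precipitates.

Yes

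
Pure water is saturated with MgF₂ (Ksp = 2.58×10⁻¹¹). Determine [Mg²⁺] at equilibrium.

MgF₂(s) ⇌ Mg²⁺(aq) + 2 F⁻(aq)
If s mol/L of MgF₂ dissolves, [Mg²⁺] = s and [F⁻] = 2s.
Ksp = [Mg²⁺][F⁻]^2 = s · (2s)^2 = 4s^3 = 2.58×10⁻¹¹
s = 1.86×10⁻⁴ mol L⁻¹
[Mg²⁺] = s = 1.86×10⁻⁴ mol L⁻¹

1.86×10⁻⁴ M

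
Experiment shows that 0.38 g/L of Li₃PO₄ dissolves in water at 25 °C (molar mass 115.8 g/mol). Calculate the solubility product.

Ksp = 3.1×10⁻⁹

s = (0.38 g L⁻¹)/(115.8 g mol⁻¹) = 3.282×10⁻³ M
Li₃PO₄(s) ⇌ 3 Li⁺(aq) + PO₄³⁻(aq)
Let s be the molar solubility. Then [Li⁺] = 3s and [PO₄³⁻] = s.
Ksp = [Li⁺]^3[PO₄³⁻] = (3s)^3 · s = 27s^4
Ksp = 27 × (3.282×10⁻³)^4 = 3.1×10⁻⁹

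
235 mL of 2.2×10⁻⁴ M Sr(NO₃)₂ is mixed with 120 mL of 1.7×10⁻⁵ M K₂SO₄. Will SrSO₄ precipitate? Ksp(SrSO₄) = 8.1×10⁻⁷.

Total volume after mixing = 235 + 120 = 355 mL.
[Sr²⁺] = (2.2×10⁻⁴)(235)/355 = 1.5×10⁻⁴ M
[SO₄²⁻] = (1.7×10⁻⁵)(120)/355 = 5.7×10⁻⁶ M
Q = [Sr²⁺][SO₄²⁻] = 8.4×10⁻¹⁰
Since Q (8.4×10⁻¹⁰) is less than Ksp (8.1×10⁻⁷), no SrSO₄ precipitates.

No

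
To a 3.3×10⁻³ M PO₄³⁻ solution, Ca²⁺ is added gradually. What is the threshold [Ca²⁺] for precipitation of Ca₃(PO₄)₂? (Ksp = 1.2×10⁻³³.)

4.8×10⁻¹⁰ M

Precipitation begins when Q = Ksp.
Ca₃(PO₄)₂(s) ⇌ 3 Ca²⁺(aq) + 2 PO₄³⁻(aq)
Ksp = [Ca²⁺]^3[PO₄³⁻]^2 = [Ca²⁺]^3(3.3×10⁻³)^2
[Ca²⁺]^3 = 1.2×10⁻³³ / (3.3×10⁻³)^2 = 1.1×10⁻²⁸
[Ca²⁺] = 4.8×10⁻¹⁰ M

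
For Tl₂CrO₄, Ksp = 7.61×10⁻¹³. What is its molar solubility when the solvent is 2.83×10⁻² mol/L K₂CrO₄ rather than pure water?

2.59×10⁻⁶ M

Tl₂CrO₄(s) ⇌ 2 Tl⁺(aq) + CrO₄²⁻(aq)
Let s be the solubility of Tl₂CrO₄ here. The common ion gives [CrO₄²⁻] ≈ 2.83×10⁻² mol/L, and [Tl⁺] = 2s.
Ksp = [Tl⁺]^2[CrO₄²⁻] = (2s)^2(2.83×10⁻²)
(2s)^2 = 7.61×10⁻¹³ / (2.83×10⁻²) = 2.69×10⁻¹¹
s = 2.59×10⁻⁶ mol/L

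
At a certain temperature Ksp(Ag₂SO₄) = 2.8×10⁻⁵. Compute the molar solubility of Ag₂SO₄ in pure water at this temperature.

1.9×10⁻² M

Ag₂SO₄(s) ⇌ 2 Ag⁺(aq) + SO₄²⁻(aq)
With molar solubility s: [Ag⁺] = 2s, [SO₄²⁻] = s.
Ksp = [Ag⁺]^2[SO₄²⁻] = (2s)^2 · s = 4s^3
4s^3 = 2.8×10⁻⁵  ⇒  s^3 = 7.0×10⁻⁶
s = 1.9×10⁻² mol L⁻¹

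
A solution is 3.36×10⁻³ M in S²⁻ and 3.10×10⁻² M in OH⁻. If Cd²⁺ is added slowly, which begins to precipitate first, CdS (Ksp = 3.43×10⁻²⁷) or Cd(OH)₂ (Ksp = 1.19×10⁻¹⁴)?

CdS

The threshold for precipitation is Q = Ksp.
For CdS: [Cd²⁺] = (Ksp/[S²⁻]) = 1.02×10⁻²⁴ M
For Cd(OH)₂: [Cd²⁺] = (Ksp/[OH⁻]^2) = 1.24×10⁻¹¹ M
Since CdS needs less Cd²⁺ to reach saturation, it precipitates first.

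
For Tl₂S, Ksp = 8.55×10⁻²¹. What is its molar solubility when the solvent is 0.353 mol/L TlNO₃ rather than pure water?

6.86×10⁻²⁰ M

Tl₂S(s) ⇌ 2 Tl⁺(aq) + S²⁻(aq)
Tl⁺ is already present at 0.353 mol/L. If s mol/L of Tl₂S dissolves, [S²⁻] = s while [Tl⁺] ≈ 0.353 mol/L.
Ksp = [Tl⁺]^2[S²⁻] = (0.353)^2s
s = 8.55×10⁻²¹ / (0.353)^2 = 6.86×10⁻²⁰
s = 6.86×10⁻²⁰ mol/L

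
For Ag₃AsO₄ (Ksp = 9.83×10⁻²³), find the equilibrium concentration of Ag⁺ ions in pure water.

4.14×10⁻⁶ M

Ag₃AsO₄(s) ⇌ 3 Ag⁺(aq) + AsO₄³⁻(aq)
For each mole of Ag₃AsO₄ that dissolves per liter, [Ag⁺] = 3s and [AsO₄³⁻] = s; let s denote this solubility.
Ksp = [Ag⁺]^3[AsO₄³⁻] = (3s)^3 · s = 27s^4 = 9.83×10⁻²³
s = 1.38×10⁻⁶ mol L⁻¹
[Ag⁺] = 3s = 4.14×10⁻⁶ mol L⁻¹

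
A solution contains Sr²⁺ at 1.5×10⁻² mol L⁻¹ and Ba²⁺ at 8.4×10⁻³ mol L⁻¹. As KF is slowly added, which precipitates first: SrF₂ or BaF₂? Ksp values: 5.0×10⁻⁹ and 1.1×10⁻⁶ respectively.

Precipitation of each salt begins when its ion product equals Ksp.
For SrF₂: [F⁻] = (Ksp/[Sr²⁺])^(1/2) = 5.8×10⁻⁴ mol L⁻¹
For BaF₂: [F⁻] = (Ksp/[Ba²⁺])^(1/2) = 1.1×10⁻² mol L⁻¹
The smaller threshold [F⁻] is reached first, so SrF₂ precipitates first.

SrF₂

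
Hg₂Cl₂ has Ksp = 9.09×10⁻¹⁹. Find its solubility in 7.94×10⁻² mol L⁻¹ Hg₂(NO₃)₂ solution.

Hg₂Cl₂(s) ⇌ Hg₂²⁺(aq) + 2 Cl⁻(aq)
The solution already contains Hg₂²⁺ at 7.94×10⁻² mol L⁻¹. Let s be the molar solubility of Hg₂Cl₂.
[Hg₂²⁺] ≈ 7.94×10⁻² mol L⁻¹ (common ion dominates); [Cl⁻] = 2s.
Ksp = [Hg₂²⁺][Cl⁻]^2 = (7.94×10⁻²)(2s)^2
(2s)^2 = 9.09×10⁻¹⁹ / (7.94×10⁻²) = 1.14×10⁻¹⁷
s = 1.69×10⁻⁹ mol L⁻¹

1.69×10⁻⁹ M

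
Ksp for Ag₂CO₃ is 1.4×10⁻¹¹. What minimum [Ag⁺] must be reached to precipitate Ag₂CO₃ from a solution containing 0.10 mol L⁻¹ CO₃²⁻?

1.2×10⁻⁵ M

The threshold for precipitation is Q = Ksp.
Ag₂CO₃(s) ⇌ 2 Ag⁺(aq) + CO₃²⁻(aq)
Ksp = [Ag⁺]^2[CO₃²⁻] = [Ag⁺]^2(0.10)
[Ag⁺]^2 = 1.4×10⁻¹¹ / (0.10) = 1.4×10⁻¹⁰
[Ag⁺] = 1.2×10⁻⁵ mol L⁻¹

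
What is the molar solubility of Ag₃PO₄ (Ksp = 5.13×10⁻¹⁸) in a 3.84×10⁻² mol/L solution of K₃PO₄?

1.70×10⁻⁶ M

Ag₃PO₄(s) ⇌ 3 Ag⁺(aq) + PO₄³⁻(aq)
With PO₄³⁻ already at 3.84×10⁻² mol/L and s small, take [PO₄³⁻] ≈ 3.84×10⁻² mol/L and [Ag⁺] = 3s.
Ksp = [Ag⁺]^3[PO₄³⁻] = (3s)^3(3.84×10⁻²)
(3s)^3 = 5.13×10⁻¹⁸ / (3.84×10⁻²) = 1.34×10⁻¹⁶
s = 1.70×10⁻⁶ mol/L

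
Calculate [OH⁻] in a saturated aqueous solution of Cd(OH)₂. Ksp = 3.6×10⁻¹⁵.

Cd(OH)₂(s) ⇌ Cd²⁺(aq) + 2 OH⁻(aq)
With molar solubility s: [Cd²⁺] = s, [OH⁻] = 2s.
Ksp = [Cd²⁺][OH⁻]^2 = s · (2s)^2 = 4s^3 = 3.6×10⁻¹⁵
s = 9.7×10⁻⁶ M
[OH⁻] = 2s = 1.9×10⁻⁵ M

1.9×10⁻⁵ M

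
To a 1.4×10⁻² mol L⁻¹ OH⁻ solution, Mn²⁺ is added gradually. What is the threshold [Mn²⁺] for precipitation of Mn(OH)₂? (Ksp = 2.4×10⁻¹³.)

1.2×10⁻⁹ M

Precipitation of each salt begins when its ion product equals Ksp.
Mn(OH)₂(s) ⇌ Mn²⁺(aq) + 2 OH⁻(aq)
Ksp = [Mn²⁺][OH⁻]^2 = [Mn²⁺](1.4×10⁻²)^2
[Mn²⁺] = 2.4×10⁻¹³ / (1.4×10⁻²)^2 = 1.2×10⁻⁹
[Mn²⁺] = 1.2×10⁻⁹ mol L⁻¹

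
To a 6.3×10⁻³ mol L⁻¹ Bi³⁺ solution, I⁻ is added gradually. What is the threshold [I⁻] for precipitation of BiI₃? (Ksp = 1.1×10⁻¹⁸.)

5.6×10⁻⁶ M

The threshold for precipitation is Q = Ksp.
BiI₃(s) ⇌ Bi³⁺(aq) + 3 I⁻(aq)
Ksp = [Bi³⁺][I⁻]^3 = [I⁻]^3(6.3×10⁻³)
[I⁻]^3 = 1.1×10⁻¹⁸ / (6.3×10⁻³) = 1.7×10⁻¹⁶
[I⁻] = 5.6×10⁻⁶ mol L⁻¹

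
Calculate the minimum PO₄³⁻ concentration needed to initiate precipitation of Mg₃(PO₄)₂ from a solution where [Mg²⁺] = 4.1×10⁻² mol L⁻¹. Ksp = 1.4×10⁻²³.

Precipitation begins when Q = Ksp.
Mg₃(PO₄)₂(s) ⇌ 3 Mg²⁺(aq) + 2 PO₄³⁻(aq)
Ksp = [Mg²⁺]^3[PO₄³⁻]^2 = [PO₄³⁻]^2(4.1×10⁻²)^3
[PO₄³⁻]^2 = 1.4×10⁻²³ / (4.1×10⁻²)^3 = 2.0×10⁻¹⁹
[PO₄³⁻] = 4.5×10⁻¹⁰ mol L⁻¹

4.5×10⁻¹⁰ M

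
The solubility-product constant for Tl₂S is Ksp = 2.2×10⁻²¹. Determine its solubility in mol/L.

8.2×10⁻⁸ M

Tl₂S(s) ⇌ 2 Tl⁺(aq) + S²⁻(aq)
For each mole of Tl₂S that dissolves per liter, [Tl⁺] = 2s and [S²⁻] = s; let s denote this solubility.
Ksp = [Tl⁺]^2[S²⁻] = (2s)^2 · s = 4s^3
4s^3 = 2.2×10⁻²¹  ⇒  s^3 = 5.5×10⁻²²
s = (5.5×10⁻²²)^(1/3) = 8.2×10⁻⁸ mol L⁻¹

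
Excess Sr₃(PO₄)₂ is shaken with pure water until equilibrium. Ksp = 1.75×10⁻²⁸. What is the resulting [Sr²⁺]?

3.30×10⁻⁶ M

Sr₃(PO₄)₂(s) ⇌ 3 Sr²⁺(aq) + 2 PO₄³⁻(aq)
If s mol/L of Sr₃(PO₄)₂ dissolves, [Sr²⁺] = 3s and [PO₄³⁻] = 2s.
Ksp = [Sr²⁺]^3[PO₄³⁻]^2 = (3s)^3 · (2s)^2 = 108s^5 = 1.75×10⁻²⁸
s = 1.10×10⁻⁶ mol L⁻¹
[Sr²⁺] = 3s = 3.30×10⁻⁶ mol L⁻¹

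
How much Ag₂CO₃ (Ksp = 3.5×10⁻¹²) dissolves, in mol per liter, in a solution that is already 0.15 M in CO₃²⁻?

Ag₂CO₃(s) ⇌ 2 Ag⁺(aq) + CO₃²⁻(aq)
The solution already contains CO₃²⁻ at 0.15 M. Let s be the molar solubility of Ag₂CO₃.
[CO₃²⁻] ≈ 0.15 M (common ion dominates); [Ag⁺] = 2s.
Ksp = [Ag⁺]^2[CO₃²⁻] = (2s)^2(0.15)
(2s)^2 = 3.5×10⁻¹² / (0.15) = 2.3×10⁻¹¹
s = 2.4×10⁻⁶ M

2.4×10⁻⁶ M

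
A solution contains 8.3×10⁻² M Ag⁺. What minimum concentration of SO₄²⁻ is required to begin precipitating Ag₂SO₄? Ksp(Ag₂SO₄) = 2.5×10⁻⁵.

A salt starts to precipitate once the ion product Q reaches its Ksp.
Ag₂SO₄(s) ⇌ 2 Ag⁺(aq) + SO₄²⁻(aq)
Ksp = [Ag⁺]^2[SO₄²⁻] = [SO₄²⁻](8.3×10⁻²)^2
[SO₄²⁻] = 2.5×10⁻⁵ / (8.3×10⁻²)^2 = 3.6×10⁻³
[SO₄²⁻] = 3.6×10⁻³ M

3.6×10⁻³ M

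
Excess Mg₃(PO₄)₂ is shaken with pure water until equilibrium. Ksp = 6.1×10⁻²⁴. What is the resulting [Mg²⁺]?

2.7×10⁻⁵ M

Mg₃(PO₄)₂(s) ⇌ 3 Mg²⁺(aq) + 2 PO₄³⁻(aq)
Call the molar solubility s, so that [Mg²⁺] = 3s and [PO₄³⁻] = 2s.
Ksp = [Mg²⁺]^3[PO₄³⁻]^2 = (3s)^3 · (2s)^2 = 108s^5 = 6.1×10⁻²⁴
s = 8.9×10⁻⁶ mol/L
[Mg²⁺] = 3s = 2.7×10⁻⁵ mol/L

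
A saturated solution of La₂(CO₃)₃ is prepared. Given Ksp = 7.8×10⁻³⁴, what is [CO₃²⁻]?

2.8×10⁻⁷ M

La₂(CO₃)₃(s) ⇌ 2 La³⁺(aq) + 3 CO₃²⁻(aq)
Let s be the molar solubility. Then [La³⁺] = 2s and [CO₃²⁻] = 3s.
Ksp = [La³⁺]^2[CO₃²⁻]^3 = (2s)^2 · (3s)^3 = 108s^5 = 7.8×10⁻³⁴
s = 9.4×10⁻⁸ mol L⁻¹
[CO₃²⁻] = 3s = 2.8×10⁻⁷ mol L⁻¹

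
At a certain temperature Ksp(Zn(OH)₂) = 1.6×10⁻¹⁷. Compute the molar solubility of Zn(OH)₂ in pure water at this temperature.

1.6×10⁻⁶ M

Zn(OH)₂(s) ⇌ Zn²⁺(aq) + 2 OH⁻(aq)
With molar solubility s: [Zn²⁺] = s, [OH⁻] = 2s.
Ksp = [Zn²⁺][OH⁻]^2 = s · (2s)^2 = 4s^3
4s^3 = 1.6×10⁻¹⁷  ⇒  s^3 = 4.0×10⁻¹⁸
s = (4.0×10⁻¹⁸)^(1/3) = 1.6×10⁻⁶ mol/L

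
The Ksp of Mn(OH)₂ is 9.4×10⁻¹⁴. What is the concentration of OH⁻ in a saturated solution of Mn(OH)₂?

Mn(OH)₂(s) ⇌ Mn²⁺(aq) + 2 OH⁻(aq)
If s mol/L of Mn(OH)₂ dissolves, [Mn²⁺] = s and [OH⁻] = 2s.
Ksp = [Mn²⁺][OH⁻]^2 = s · (2s)^2 = 4s^3 = 9.4×10⁻¹⁴
s = 2.9×10⁻⁵ M
[OH⁻] = 2s = 5.7×10⁻⁵ M

5.7×10⁻⁵ M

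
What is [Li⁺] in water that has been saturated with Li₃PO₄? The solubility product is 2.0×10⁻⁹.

8.8×10⁻³ M

Li₃PO₄(s) ⇌ 3 Li⁺(aq) + PO₄³⁻(aq)
If s mol/L of Li₃PO₄ dissolves, [Li⁺] = 3s and [PO₄³⁻] = s.
Ksp = [Li⁺]^3[PO₄³⁻] = (3s)^3 · s = 27s^4 = 2.0×10⁻⁹
s = 2.9×10⁻³ mol/L
[Li⁺] = 3s = 8.8×10⁻³ mol/L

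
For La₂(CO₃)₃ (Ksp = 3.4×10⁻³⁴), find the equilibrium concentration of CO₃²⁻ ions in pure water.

2.4×10⁻⁷ M

La₂(CO₃)₃(s) ⇌ 2 La³⁺(aq) + 3 CO₃²⁻(aq)
For each mole of La₂(CO₃)₃ that dissolves per liter, [La³⁺] = 2s and [CO₃²⁻] = 3s; let s denote this solubility.
Ksp = [La³⁺]^2[CO₃²⁻]^3 = (2s)^2 · (3s)^3 = 108s^5 = 3.4×10⁻³⁴
s = 7.9×10⁻⁸ M
[CO₃²⁻] = 3s = 2.4×10⁻⁷ M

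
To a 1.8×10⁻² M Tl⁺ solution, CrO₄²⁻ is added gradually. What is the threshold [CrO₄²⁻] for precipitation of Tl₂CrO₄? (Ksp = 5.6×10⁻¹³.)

The threshold for precipitation is Q = Ksp.
Tl₂CrO₄(s) ⇌ 2 Tl⁺(aq) + CrO₄²⁻(aq)
Ksp = [Tl⁺]^2[CrO₄²⁻] = [CrO₄²⁻](1.8×10⁻²)^2
[CrO₄²⁻] = 5.6×10⁻¹³ / (1.8×10⁻²)^2 = 1.7×10⁻⁹
[CrO₄²⁻] = 1.7×10⁻⁹ M

1.7×10⁻⁹ M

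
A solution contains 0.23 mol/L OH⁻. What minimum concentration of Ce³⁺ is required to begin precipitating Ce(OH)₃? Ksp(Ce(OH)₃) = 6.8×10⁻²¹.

Each salt precipitates once Q = Ksp for that salt.
Ce(OH)₃(s) ⇌ Ce³⁺(aq) + 3 OH⁻(aq)
Ksp = [Ce³⁺][OH⁻]^3 = [Ce³⁺](0.23)^3
[Ce³⁺] = 6.8×10⁻²¹ / (0.23)^3 = 5.6×10⁻¹⁹
[Ce³⁺] = 5.6×10⁻¹⁹ mol/L

5.6×10⁻¹⁹ M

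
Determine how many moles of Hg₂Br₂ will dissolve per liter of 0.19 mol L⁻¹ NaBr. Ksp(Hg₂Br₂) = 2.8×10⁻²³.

Hg₂Br₂(s) ⇌ Hg₂²⁺(aq) + 2 Br⁻(aq)
With Br⁻ already at 0.19 mol L⁻¹ and s small, take [Br⁻] ≈ 0.19 mol L⁻¹ and [Hg₂²⁺] = s.
Ksp = [Hg₂²⁺][Br⁻]^2 = s(0.19)^2
s = 2.8×10⁻²³ / (0.19)^2 = 7.8×10⁻²²
s = 7.8×10⁻²² mol L⁻¹

7.8×10⁻²² M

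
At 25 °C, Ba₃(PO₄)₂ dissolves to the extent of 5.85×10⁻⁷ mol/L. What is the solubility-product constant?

Ksp = 7.40×10⁻³⁰

Ba₃(PO₄)₂(s) ⇌ 3 Ba²⁺(aq) + 2 PO₄³⁻(aq)
With molar solubility s: [Ba²⁺] = 3s, [PO₄³⁻] = 2s.
Ksp = [Ba²⁺]^3[PO₄³⁻]^2 = (3s)^3 · (2s)^2 = 108s^5
Ksp = 108 × (5.85×10⁻⁷)^5 = 7.40×10⁻³⁰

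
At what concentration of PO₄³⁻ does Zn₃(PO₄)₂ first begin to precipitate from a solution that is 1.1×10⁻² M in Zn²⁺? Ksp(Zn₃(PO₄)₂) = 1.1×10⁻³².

The threshold for precipitation is Q = Ksp.
Zn₃(PO₄)₂(s) ⇌ 3 Zn²⁺(aq) + 2 PO₄³⁻(aq)
Ksp = [Zn²⁺]^3[PO₄³⁻]^2 = [PO₄³⁻]^2(1.1×10⁻²)^3
[PO₄³⁻]^2 = 1.1×10⁻³² / (1.1×10⁻²)^3 = 8.3×10⁻²⁷
[PO₄³⁻] = 9.1×10⁻¹⁴ M

9.1×10⁻¹⁴ M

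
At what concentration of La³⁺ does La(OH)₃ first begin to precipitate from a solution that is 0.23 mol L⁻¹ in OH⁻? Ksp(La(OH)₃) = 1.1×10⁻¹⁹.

9.0×10⁻¹⁸ M

Each salt precipitates once Q = Ksp for that salt.
La(OH)₃(s) ⇌ La³⁺(aq) + 3 OH⁻(aq)
Ksp = [La³⁺][OH⁻]^3 = [La³⁺](0.23)^3
[La³⁺] = 1.1×10⁻¹⁹ / (0.23)^3 = 9.0×10⁻¹⁸
[La³⁺] = 9.0×10⁻¹⁸ mol L⁻¹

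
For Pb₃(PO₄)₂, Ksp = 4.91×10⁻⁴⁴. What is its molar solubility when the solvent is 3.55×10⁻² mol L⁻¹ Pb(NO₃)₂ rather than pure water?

Pb₃(PO₄)₂(s) ⇌ 3 Pb²⁺(aq) + 2 PO₄³⁻(aq)
The solution already contains Pb²⁺ at 3.55×10⁻² mol L⁻¹. Let s be the molar solubility of Pb₃(PO₄)₂.
[Pb²⁺] ≈ 3.55×10⁻² mol L⁻¹ (common ion dominates); [PO₄³⁻] = 2s.
Ksp = [Pb²⁺]^3[PO₄³⁻]^2 = (3.55×10⁻²)^3(2s)^2
(2s)^2 = 4.91×10⁻⁴⁴ / (3.55×10⁻²)^3 = 1.10×10⁻³⁹
s = 1.66×10⁻²⁰ mol L⁻¹

1.66×10⁻²⁰ M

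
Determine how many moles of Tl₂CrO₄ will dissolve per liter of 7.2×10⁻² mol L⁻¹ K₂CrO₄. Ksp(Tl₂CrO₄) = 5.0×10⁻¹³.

Tl₂CrO₄(s) ⇌ 2 Tl⁺(aq) + CrO₄²⁻(aq)
The solution already contains CrO₄²⁻ at 7.2×10⁻² mol L⁻¹. Let s be the molar solubility of Tl₂CrO₄.
[CrO₄²⁻] ≈ 7.2×10⁻² mol L⁻¹ (common ion dominates); [Tl⁺] = 2s.
Ksp = [Tl⁺]^2[CrO₄²⁻] = (2s)^2(7.2×10⁻²)
(2s)^2 = 5.0×10⁻¹³ / (7.2×10⁻²) = 6.9×10⁻¹²
s = 1.3×10⁻⁶ mol L⁻¹

1.3×10⁻⁶ M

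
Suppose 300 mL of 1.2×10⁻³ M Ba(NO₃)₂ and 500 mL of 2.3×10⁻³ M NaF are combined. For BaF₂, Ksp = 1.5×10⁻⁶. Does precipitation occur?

No

After mixing, V = 300 mL + 500 mL = 800 mL.
[Ba²⁺] = (1.2×10⁻³)(300)/800 = 4.5×10⁻⁴ M
[F⁻] = (2.3×10⁻³)(500)/800 = 1.4×10⁻³ M
Q = [Ba²⁺][F⁻]^2 = 9.3×10⁻¹⁰
Since Q (9.3×10⁻¹⁰) is less than Ksp (1.5×10⁻⁶), no BaF₂ precipitates.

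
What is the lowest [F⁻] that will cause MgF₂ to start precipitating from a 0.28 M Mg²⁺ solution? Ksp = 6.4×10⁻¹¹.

Precipitation of each salt begins when its ion product equals Ksp.
MgF₂(s) ⇌ Mg²⁺(aq) + 2 F⁻(aq)
Ksp = [Mg²⁺][F⁻]^2 = [F⁻]^2(0.28)
[F⁻]^2 = 6.4×10⁻¹¹ / (0.28) = 2.3×10⁻¹⁰
[F⁻] = 1.5×10⁻⁵ M

1.5×10⁻⁵ M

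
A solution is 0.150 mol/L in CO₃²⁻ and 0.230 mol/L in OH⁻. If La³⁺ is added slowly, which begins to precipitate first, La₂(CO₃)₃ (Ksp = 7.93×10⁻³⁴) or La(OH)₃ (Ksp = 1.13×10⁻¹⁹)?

La(OH)₃

The threshold for precipitation is Q = Ksp.
For La₂(CO₃)₃: [La³⁺] = (Ksp/[CO₃²⁻]^3)^(1/2) = 4.85×10⁻¹⁶ mol/L
For La(OH)₃: [La³⁺] = (Ksp/[OH⁻]^3) = 9.29×10⁻¹⁸ mol/L
Since La(OH)₃ needs less La³⁺ to reach saturation, it precipitates first.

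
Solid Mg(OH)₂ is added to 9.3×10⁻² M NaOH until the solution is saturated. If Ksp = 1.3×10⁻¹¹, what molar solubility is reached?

1.5×10⁻⁹ M

Mg(OH)₂(s) ⇌ Mg²⁺(aq) + 2 OH⁻(aq)
With OH⁻ already at 9.3×10⁻² M and s small, take [OH⁻] ≈ 9.3×10⁻² M and [Mg²⁺] = s.
Ksp = [Mg²⁺][OH⁻]^2 = s(9.3×10⁻²)^2
s = 1.3×10⁻¹¹ / (9.3×10⁻²)^2 = 1.5×10⁻⁹
s = 1.5×10⁻⁹ M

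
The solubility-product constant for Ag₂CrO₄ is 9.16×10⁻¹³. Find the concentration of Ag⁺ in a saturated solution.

1.22×10⁻⁴ M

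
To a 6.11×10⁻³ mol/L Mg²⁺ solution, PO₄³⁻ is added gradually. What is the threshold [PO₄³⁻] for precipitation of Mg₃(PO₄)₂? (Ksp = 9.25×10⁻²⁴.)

6.37×10⁻⁹ M

Precipitation begins when Q = Ksp.
Mg₃(PO₄)₂(s) ⇌ 3 Mg²⁺(aq) + 2 PO₄³⁻(aq)
Ksp = [Mg²⁺]^3[PO₄³⁻]^2 = [PO₄³⁻]^2(6.11×10⁻³)^3
[PO₄³⁻]^2 = 9.25×10⁻²⁴ / (6.11×10⁻³)^3 = 4.06×10⁻¹⁷
[PO₄³⁻] = 6.37×10⁻⁹ mol/L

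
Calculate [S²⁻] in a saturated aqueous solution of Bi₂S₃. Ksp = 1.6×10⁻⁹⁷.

Bi₂S₃(s) ⇌ 2 Bi³⁺(aq) + 3 S²⁻(aq)
If s mol/L of Bi₂S₃ dissolves, [Bi³⁺] = 2s and [S²⁻] = 3s.
Ksp = [Bi³⁺]^2[S²⁻]^3 = (2s)^2 · (3s)^3 = 108s^5 = 1.6×10⁻⁹⁷
s = 1.7×10⁻²⁰ mol L⁻¹
[S²⁻] = 3s = 5.1×10⁻²⁰ mol L⁻¹

5.1×10⁻²⁰ M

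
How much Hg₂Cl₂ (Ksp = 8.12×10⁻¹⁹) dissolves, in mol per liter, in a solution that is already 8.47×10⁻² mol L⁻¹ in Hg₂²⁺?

Hg₂Cl₂(s) ⇌ Hg₂²⁺(aq) + 2 Cl⁻(aq)
Let s be the solubility of Hg₂Cl₂ here. The common ion gives [Hg₂²⁺] ≈ 8.47×10⁻² mol L⁻¹, and [Cl⁻] = 2s.
Ksp = [Hg₂²⁺][Cl⁻]^2 = (8.47×10⁻²)(2s)^2
(2s)^2 = 8.12×10⁻¹⁹ / (8.47×10⁻²) = 9.59×10⁻¹⁸
s = 1.55×10⁻⁹ mol L⁻¹

1.55×10⁻⁹ M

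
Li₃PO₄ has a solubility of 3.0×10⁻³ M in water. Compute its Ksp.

Ksp = 2.2×10⁻⁹

Li₃PO₄(s) ⇌ 3 Li⁺(aq) + PO₄³⁻(aq)
Let s be the molar solubility. Then [Li⁺] = 3s and [PO₄³⁻] = s.
Ksp = [Li⁺]^3[PO₄³⁻] = (3s)^3 · s = 27s^4
Ksp = 27 × (3.0×10⁻³)^4 = 2.2×10⁻⁹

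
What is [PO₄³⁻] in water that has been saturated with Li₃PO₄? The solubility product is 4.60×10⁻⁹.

3.61×10⁻³ M

Li₃PO₄(s) ⇌ 3 Li⁺(aq) + PO₄³⁻(aq)
With molar solubility s: [Li⁺] = 3s, [PO₄³⁻] = s.
Ksp = [Li⁺]^3[PO₄³⁻] = (3s)^3 · s = 27s^4 = 4.60×10⁻⁹
s = 3.61×10⁻³ mol L⁻¹
[PO₄³⁻] = s = 3.61×10⁻³ mol L⁻¹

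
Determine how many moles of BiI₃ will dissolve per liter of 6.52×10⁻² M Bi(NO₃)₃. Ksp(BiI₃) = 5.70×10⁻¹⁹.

BiI₃(s) ⇌ Bi³⁺(aq) + 3 I⁻(aq)
With Bi³⁺ already at 6.52×10⁻² M and s small, take [Bi³⁺] ≈ 6.52×10⁻² M and [I⁻] = 3s.
Ksp = [Bi³⁺][I⁻]^3 = (6.52×10⁻²)(3s)^3
(3s)^3 = 5.70×10⁻¹⁹ / (6.52×10⁻²) = 8.74×10⁻¹⁸
s = 6.87×10⁻⁷ M

6.87×10⁻⁷ M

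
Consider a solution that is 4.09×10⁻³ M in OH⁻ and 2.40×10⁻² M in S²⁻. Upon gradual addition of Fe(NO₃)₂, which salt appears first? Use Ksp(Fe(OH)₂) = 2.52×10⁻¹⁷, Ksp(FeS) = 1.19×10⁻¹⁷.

A salt starts to precipitate once the ion product Q reaches its Ksp.
For Fe(OH)₂: [Fe²⁺] = (Ksp/[OH⁻]^2) = 1.51×10⁻¹² M
For FeS: [Fe²⁺] = (Ksp/[S²⁻]) = 4.96×10⁻¹⁶ M
Since FeS needs less Fe²⁺ to reach saturation, it precipitates first.

FeS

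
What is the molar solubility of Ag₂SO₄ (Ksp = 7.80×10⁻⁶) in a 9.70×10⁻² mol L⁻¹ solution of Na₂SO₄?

Ag₂SO₄(s) ⇌ 2 Ag⁺(aq) + SO₄²⁻(aq)
With SO₄²⁻ already at 9.70×10⁻² mol L⁻¹ and s small, take [SO₄²⁻] ≈ 9.70×10⁻² mol L⁻¹ and [Ag⁺] = 2s.
Ksp = [Ag⁺]^2[SO₄²⁻] = (2s)^2(9.70×10⁻²)
(2s)^2 = 7.80×10⁻⁶ / (9.70×10⁻²) = 8.04×10⁻⁵
s = 4.48×10⁻³ mol L⁻¹

4.48×10⁻³ M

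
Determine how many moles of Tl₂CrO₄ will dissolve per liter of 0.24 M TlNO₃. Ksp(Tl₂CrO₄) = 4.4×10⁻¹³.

Tl₂CrO₄(s) ⇌ 2 Tl⁺(aq) + CrO₄²⁻(aq)
Tl⁺ is already present at 0.24 M. If s mol/L of Tl₂CrO₄ dissolves, [CrO₄²⁻] = s while [Tl⁺] ≈ 0.24 M.
Ksp = [Tl⁺]^2[CrO₄²⁻] = (0.24)^2s
s = 4.4×10⁻¹³ / (0.24)^2 = 7.6×10⁻¹²
s = 7.6×10⁻¹² M

7.6×10⁻¹² M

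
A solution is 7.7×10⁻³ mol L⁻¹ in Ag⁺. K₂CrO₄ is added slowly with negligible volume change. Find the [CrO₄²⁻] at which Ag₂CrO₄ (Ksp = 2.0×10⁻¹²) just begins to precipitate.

A salt starts to precipitate once the ion product Q reaches its Ksp.
Ag₂CrO₄(s) ⇌ 2 Ag⁺(aq) + CrO₄²⁻(aq)
Ksp = [Ag⁺]^2[CrO₄²⁻] = [CrO₄²⁻](7.7×10⁻³)^2
[CrO₄²⁻] = 2.0×10⁻¹² / (7.7×10⁻³)^2 = 3.4×10⁻⁸
[CrO₄²⁻] = 3.4×10⁻⁸ mol L⁻¹

3.4×10⁻⁸ M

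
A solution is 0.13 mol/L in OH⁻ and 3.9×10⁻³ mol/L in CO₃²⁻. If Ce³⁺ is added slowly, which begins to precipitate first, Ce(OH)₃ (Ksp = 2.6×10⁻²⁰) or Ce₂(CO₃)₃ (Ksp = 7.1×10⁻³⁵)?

Precipitation begins when Q = Ksp.
For Ce(OH)₃: [Ce³⁺] = (Ksp/[OH⁻]^3) = 1.2×10⁻¹⁷ mol/L
For Ce₂(CO₃)₃: [Ce³⁺] = (Ksp/[CO₃²⁻]^3)^(1/2) = 3.5×10⁻¹⁴ mol/L
Since Ce(OH)₃ needs less Ce³⁺ to reach saturation, it precipitates first.

Ce(OH)₃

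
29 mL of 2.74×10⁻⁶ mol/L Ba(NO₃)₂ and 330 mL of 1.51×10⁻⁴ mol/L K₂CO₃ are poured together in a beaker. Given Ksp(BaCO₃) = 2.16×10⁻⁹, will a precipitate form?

No

The combined volume is 359 mL.
[Ba²⁺] = (2.74×10⁻⁶)(29)/359 = 2.21×10⁻⁷ mol/L
[CO₃²⁻] = (1.51×10⁻⁴)(330)/359 = 1.39×10⁻⁴ mol/L
Q = [Ba²⁺][CO₃²⁻] = 3.07×10⁻¹¹
Q = 3.07×10⁻¹¹ < Ksp = 2.16×10⁻⁹, so the solution is unsaturated and no precipitate forms.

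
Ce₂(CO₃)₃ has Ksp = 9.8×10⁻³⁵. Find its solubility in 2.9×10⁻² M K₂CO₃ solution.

1.0×10⁻¹⁵ M

Ce₂(CO₃)₃(s) ⇌ 2 Ce³⁺(aq) + 3 CO₃²⁻(aq)
The solution already contains CO₃²⁻ at 2.9×10⁻² M. Let s be the molar solubility of Ce₂(CO₃)₃.
[CO₃²⁻] ≈ 2.9×10⁻² M (common ion dominates); [Ce³⁺] = 2s.
Ksp = [Ce³⁺]^2[CO₃²⁻]^3 = (2s)^2(2.9×10⁻²)^3
(2s)^2 = 9.8×10⁻³⁵ / (2.9×10⁻²)^3 = 4.0×10⁻³⁰
s = 1.0×10⁻¹⁵ M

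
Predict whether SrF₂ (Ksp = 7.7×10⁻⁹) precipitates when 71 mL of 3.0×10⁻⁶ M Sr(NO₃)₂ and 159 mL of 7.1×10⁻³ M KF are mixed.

No

Total volume after mixing = 71 + 159 = 230 mL.
[Sr²⁺] = (3.0×10⁻⁶)(71)/230 = 9.3×10⁻⁷ M
[F⁻] = (7.1×10⁻³)(159)/230 = 4.9×10⁻³ M
Q = [Sr²⁺][F⁻]^2 = 2.2×10⁻¹¹
Q < Ksp (2.2×10⁻¹¹ vs 7.7×10⁻⁹); the solution remains unsaturated and no precipitate forms.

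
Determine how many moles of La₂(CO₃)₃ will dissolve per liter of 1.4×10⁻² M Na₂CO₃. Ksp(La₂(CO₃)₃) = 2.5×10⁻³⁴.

4.8×10⁻¹⁵ M

La₂(CO₃)₃(s) ⇌ 2 La³⁺(aq) + 3 CO₃²⁻(aq)
The solution already contains CO₃²⁻ at 1.4×10⁻² M. Let s be the molar solubility of La₂(CO₃)₃.
[CO₃²⁻] ≈ 1.4×10⁻² M (common ion dominates); [La³⁺] = 2s.
Ksp = [La³⁺]^2[CO₃²⁻]^3 = (2s)^2(1.4×10⁻²)^3
(2s)^2 = 2.5×10⁻³⁴ / (1.4×10⁻²)^3 = 9.1×10⁻²⁹
s = 4.8×10⁻¹⁵ M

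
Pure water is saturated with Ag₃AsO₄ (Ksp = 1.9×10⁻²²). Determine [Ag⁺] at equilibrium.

Ag₃AsO₄(s) ⇌ 3 Ag⁺(aq) + AsO₄³⁻(aq)
If s mol/L of Ag₃AsO₄ dissolves, [Ag⁺] = 3s and [AsO₄³⁻] = s.
Ksp = [Ag⁺]^3[AsO₄³⁻] = (3s)^3 · s = 27s^4 = 1.9×10⁻²²
s = 1.6×10⁻⁶ mol/L
[Ag⁺] = 3s = 4.9×10⁻⁶ mol/L

4.9×10⁻⁶ M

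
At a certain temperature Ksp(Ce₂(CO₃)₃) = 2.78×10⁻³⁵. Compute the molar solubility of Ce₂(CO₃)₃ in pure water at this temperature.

4.81×10⁻⁸ M

Ce₂(CO₃)₃(s) ⇌ 2 Ce³⁺(aq) + 3 CO₃²⁻(aq)
Let s be the molar solubility. Then [Ce³⁺] = 2s and [CO₃²⁻] = 3s.
Ksp = [Ce³⁺]^2[CO₃²⁻]^3 = (2s)^2 · (3s)^3 = 108s^5
108s^5 = 2.78×10⁻³⁵  ⇒  s^5 = 2.57×10⁻³⁷
Taking the 5th root, s = 4.81×10⁻⁸ M.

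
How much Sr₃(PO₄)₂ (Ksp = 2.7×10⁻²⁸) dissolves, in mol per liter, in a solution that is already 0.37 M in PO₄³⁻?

4.2×10⁻¹⁰ M

Sr₃(PO₄)₂(s) ⇌ 3 Sr²⁺(aq) + 2 PO₄³⁻(aq)
Let s be the solubility of Sr₃(PO₄)₂ here. The common ion gives [PO₄³⁻] ≈ 0.37 M, and [Sr²⁺] = 3s.
Ksp = [Sr²⁺]^3[PO₄³⁻]^2 = (3s)^3(0.37)^2
(3s)^3 = 2.7×10⁻²⁸ / (0.37)^2 = 2.0×10⁻²⁷
s = 4.2×10⁻¹⁰ M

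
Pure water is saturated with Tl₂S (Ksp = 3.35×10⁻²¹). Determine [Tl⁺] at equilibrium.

1.89×10⁻⁷ M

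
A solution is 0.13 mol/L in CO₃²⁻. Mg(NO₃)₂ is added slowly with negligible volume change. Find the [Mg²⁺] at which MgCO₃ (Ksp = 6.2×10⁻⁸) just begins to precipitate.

Each salt precipitates once Q = Ksp for that salt.
MgCO₃(s) ⇌ Mg²⁺(aq) + CO₃²⁻(aq)
Ksp = [Mg²⁺][CO₃²⁻] = [Mg²⁺](0.13)
[Mg²⁺] = 6.2×10⁻⁸ / (0.13) = 4.8×10⁻⁷
[Mg²⁺] = 4.8×10⁻⁷ mol/L

4.8×10⁻⁷ M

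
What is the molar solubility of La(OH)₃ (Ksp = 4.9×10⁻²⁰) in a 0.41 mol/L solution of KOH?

7.1×10⁻¹⁹ M

La(OH)₃(s) ⇌ La³⁺(aq) + 3 OH⁻(aq)
The solution already contains OH⁻ at 0.41 mol/L. Let s be the molar solubility of La(OH)₃.
[OH⁻] ≈ 0.41 mol/L (common ion dominates); [La³⁺] = s.
Ksp = [La³⁺][OH⁻]^3 = s(0.41)^3
s = 4.9×10⁻²⁰ / (0.41)^3 = 7.1×10⁻¹⁹
s = 7.1×10⁻¹⁹ mol/L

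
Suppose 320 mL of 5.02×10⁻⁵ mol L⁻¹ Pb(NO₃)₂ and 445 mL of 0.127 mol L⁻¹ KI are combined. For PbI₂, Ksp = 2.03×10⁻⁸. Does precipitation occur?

Yes

Total volume after mixing = 320 + 445 = 765 mL.
[Pb²⁺] = (5.02×10⁻⁵)(320)/765 = 2.10×10⁻⁵ mol L⁻¹
[I⁻] = (0.127)(445)/765 = 7.39×10⁻² mol L⁻¹
Q = [Pb²⁺][I⁻]^2 = 1.15×10⁻⁷
Since Q (1.15×10⁻⁷) exceeds Ksp (2.03×10⁻⁸), PbI₂ will precipitate.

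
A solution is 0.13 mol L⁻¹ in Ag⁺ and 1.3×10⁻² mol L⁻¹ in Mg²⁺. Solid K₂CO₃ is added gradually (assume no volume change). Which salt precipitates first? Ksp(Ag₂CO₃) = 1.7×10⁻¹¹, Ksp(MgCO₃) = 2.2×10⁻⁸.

Ag₂CO₃

The threshold for precipitation is Q = Ksp.
For Ag₂CO₃: [CO₃²⁻] = (Ksp/[Ag⁺]^2) = 1.0×10⁻⁹ mol L⁻¹
For MgCO₃: [CO₃²⁻] = (Ksp/[Mg²⁺]) = 1.7×10⁻⁶ mol L⁻¹
The smaller threshold [CO₃²⁻] is reached first, so Ag₂CO₃ precipitates first.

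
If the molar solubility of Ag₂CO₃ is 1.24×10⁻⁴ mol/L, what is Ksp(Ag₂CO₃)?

Ag₂CO₃(s) ⇌ 2 Ag⁺(aq) + CO₃²⁻(aq)
Call the molar solubility s, so that [Ag⁺] = 2s and [CO₃²⁻] = s.
Ksp = [Ag⁺]^2[CO₃²⁻] = (2s)^2 · s = 4s^3
Ksp = 4 × (1.24×10⁻⁴)^3 = 7.63×10⁻¹²

Ksp = 7.63×10⁻¹²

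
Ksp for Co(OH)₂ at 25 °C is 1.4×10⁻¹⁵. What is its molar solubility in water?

Co(OH)₂(s) ⇌ Co²⁺(aq) + 2 OH⁻(aq)
With molar solubility s: [Co²⁺] = s, [OH⁻] = 2s.
Ksp = [Co²⁺][OH⁻]^2 = s · (2s)^2 = 4s^3
4s^3 = 1.4×10⁻¹⁵  ⇒  s^3 = 3.5×10⁻¹⁶
s = 7.0×10⁻⁶ mol L⁻¹

7.0×10⁻⁶ M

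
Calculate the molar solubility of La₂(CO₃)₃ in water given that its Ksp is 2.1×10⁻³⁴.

7.2×10⁻⁸ M

La₂(CO₃)₃(s) ⇌ 2 La³⁺(aq) + 3 CO₃²⁻(aq)
Call the molar solubility s, so that [La³⁺] = 2s and [CO₃²⁻] = 3s.
Ksp = [La³⁺]^2[CO₃²⁻]^3 = (2s)^2 · (3s)^3 = 108s^5
108s^5 = 2.1×10⁻³⁴  ⇒  s^5 = 1.9×10⁻³⁶
s = 7.2×10⁻⁸ mol L⁻¹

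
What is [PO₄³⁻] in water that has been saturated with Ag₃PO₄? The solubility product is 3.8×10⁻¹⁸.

1.9×10⁻⁵ M

Ag₃PO₄(s) ⇌ 3 Ag⁺(aq) + PO₄³⁻(aq)
If s mol/L of Ag₃PO₄ dissolves, [Ag⁺] = 3s and [PO₄³⁻] = s.
Ksp = [Ag⁺]^3[PO₄³⁻] = (3s)^3 · s = 27s^4 = 3.8×10⁻¹⁸
s = 1.9×10⁻⁵ M
[PO₄³⁻] = s = 1.9×10⁻⁵ M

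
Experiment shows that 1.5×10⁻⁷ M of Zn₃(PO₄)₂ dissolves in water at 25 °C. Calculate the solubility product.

Ksp = 8.2×10⁻³³

Zn₃(PO₄)₂(s) ⇌ 3 Zn²⁺(aq) + 2 PO₄³⁻(aq)
Let s be the molar solubility. Then [Zn²⁺] = 3s and [PO₄³⁻] = 2s.
Ksp = [Zn²⁺]^3[PO₄³⁻]^2 = (3s)^3 · (2s)^2 = 108s^5
Ksp = 108 × (1.5×10⁻⁷)^5 = 8.2×10⁻³³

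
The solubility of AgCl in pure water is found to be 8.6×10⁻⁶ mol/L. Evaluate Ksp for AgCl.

Ksp = 7.4×10⁻¹¹

AgCl(s) ⇌ Ag⁺(aq) + Cl⁻(aq)
With molar solubility s: [Ag⁺] = s, [Cl⁻] = s.
Ksp = [Ag⁺][Cl⁻] = s · s = s^2
Ksp = (8.6×10⁻⁶)^2 = 7.4×10⁻¹¹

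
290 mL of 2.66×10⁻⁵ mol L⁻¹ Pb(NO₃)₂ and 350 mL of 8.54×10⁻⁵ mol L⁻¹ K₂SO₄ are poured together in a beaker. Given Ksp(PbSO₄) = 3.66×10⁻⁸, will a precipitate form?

No

The combined volume is 640 mL.
[Pb²⁺] = (2.66×10⁻⁵)(290)/640 = 1.21×10⁻⁵ mol L⁻¹
[SO₄²⁻] = (8.54×10⁻⁵)(350)/640 = 4.67×10⁻⁵ mol L⁻¹
Q = [Pb²⁺][SO₄²⁻] = 5.63×10⁻¹⁰
Since Q (5.63×10⁻¹⁰) is less than Ksp (3.66×10⁻⁸), no PbSO₄ precipitates.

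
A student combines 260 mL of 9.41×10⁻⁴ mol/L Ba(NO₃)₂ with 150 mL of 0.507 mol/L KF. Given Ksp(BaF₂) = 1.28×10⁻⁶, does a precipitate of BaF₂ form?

Yes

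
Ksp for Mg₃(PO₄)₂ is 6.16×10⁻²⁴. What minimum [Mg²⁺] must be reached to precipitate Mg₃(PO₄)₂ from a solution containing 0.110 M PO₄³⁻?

Each salt precipitates once Q = Ksp for that salt.
Mg₃(PO₄)₂(s) ⇌ 3 Mg²⁺(aq) + 2 PO₄³⁻(aq)
Ksp = [Mg²⁺]^3[PO₄³⁻]^2 = [Mg²⁺]^3(0.110)^2
[Mg²⁺]^3 = 6.16×10⁻²⁴ / (0.110)^2 = 5.09×10⁻²²
[Mg²⁺] = 7.98×10⁻⁸ M

7.98×10⁻⁸ M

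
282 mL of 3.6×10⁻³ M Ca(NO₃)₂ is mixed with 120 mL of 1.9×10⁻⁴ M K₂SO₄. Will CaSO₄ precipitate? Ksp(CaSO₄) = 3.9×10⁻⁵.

Total volume after mixing = 282 + 120 = 402 mL.
[Ca²⁺] = (3.6×10⁻³)(282)/402 = 2.5×10⁻³ M
[SO₄²⁻] = (1.9×10⁻⁴)(120)/402 = 5.7×10⁻⁵ M
Q = [Ca²⁺][SO₄²⁻] = 1.4×10⁻⁷
Q < Ksp (1.4×10⁻⁷ vs 3.9×10⁻⁵); the solution remains unsaturated and no precipitate forms.

No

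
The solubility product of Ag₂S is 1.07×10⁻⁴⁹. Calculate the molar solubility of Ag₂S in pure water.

2.99×10⁻¹⁷ M

Ag₂S(s) ⇌ 2 Ag⁺(aq) + S²⁻(aq)
If s mol/L of Ag₂S dissolves, [Ag⁺] = 2s and [S²⁻] = s.
Ksp = [Ag⁺]^2[S²⁻] = (2s)^2 · s = 4s^3
4s^3 = 1.07×10⁻⁴⁹  ⇒  s^3 = 2.68×10⁻⁵⁰
s = 2.99×10⁻¹⁷ mol L⁻¹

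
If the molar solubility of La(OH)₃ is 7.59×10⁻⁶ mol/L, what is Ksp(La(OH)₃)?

La(OH)₃(s) ⇌ La³⁺(aq) + 3 OH⁻(aq)
For each mole of La(OH)₃ that dissolves per liter, [La³⁺] = s and [OH⁻] = 3s; let s denote this solubility.
Ksp = [La³⁺][OH⁻]^3 = s · (3s)^3 = 27s^4
Ksp = 27 × (7.59×10⁻⁶)^4 = 8.96×10⁻²⁰

Ksp = 8.96×10⁻²⁰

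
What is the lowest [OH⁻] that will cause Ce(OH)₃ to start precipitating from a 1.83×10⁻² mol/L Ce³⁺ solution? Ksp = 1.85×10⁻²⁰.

1.00×10⁻⁶ M

Each salt precipitates once Q = Ksp for that salt.
Ce(OH)₃(s) ⇌ Ce³⁺(aq) + 3 OH⁻(aq)
Ksp = [Ce³⁺][OH⁻]^3 = [OH⁻]^3(1.83×10⁻²)
[OH⁻]^3 = 1.85×10⁻²⁰ / (1.83×10⁻²) = 1.01×10⁻¹⁸
[OH⁻] = 1.00×10⁻⁶ mol/L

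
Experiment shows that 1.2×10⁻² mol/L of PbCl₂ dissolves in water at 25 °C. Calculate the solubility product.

Ksp = 6.9×10⁻⁶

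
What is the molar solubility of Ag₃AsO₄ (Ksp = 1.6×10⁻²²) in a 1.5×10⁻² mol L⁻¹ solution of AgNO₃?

Ag₃AsO₄(s) ⇌ 3 Ag⁺(aq) + AsO₄³⁻(aq)
The solution already contains Ag⁺ at 1.5×10⁻² mol L⁻¹. Let s be the molar solubility of Ag₃AsO₄.
[Ag⁺] ≈ 1.5×10⁻² mol L⁻¹ (common ion dominates); [AsO₄³⁻] = s.
Ksp = [Ag⁺]^3[AsO₄³⁻] = (1.5×10⁻²)^3s
s = 1.6×10⁻²² / (1.5×10⁻²)^3 = 4.7×10⁻¹⁷
s = 4.7×10⁻¹⁷ mol L⁻¹

4.7×10⁻¹⁷ M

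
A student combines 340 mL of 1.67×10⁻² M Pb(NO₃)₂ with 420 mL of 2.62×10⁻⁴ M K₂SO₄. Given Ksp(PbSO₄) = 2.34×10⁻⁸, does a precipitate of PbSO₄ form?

Total volume after mixing = 340 + 420 = 760 mL.
[Pb²⁺] = (1.67×10⁻²)(340)/760 = 7.47×10⁻³ M
[SO₄²⁻] = (2.62×10⁻⁴)(420)/760 = 1.45×10⁻⁴ M
Q = [Pb²⁺][SO₄²⁻] = 1.08×10⁻⁶
Since Q (1.08×10⁻⁶) exceeds Ksp (2.34×10⁻⁸), PbSO₄ will precipitate.

Yes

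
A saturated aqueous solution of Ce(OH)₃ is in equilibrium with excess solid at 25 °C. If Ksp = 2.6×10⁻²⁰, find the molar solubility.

Ce(OH)₃(s) ⇌ Ce³⁺(aq) + 3 OH⁻(aq)
If s mol/L of Ce(OH)₃ dissolves, [Ce³⁺] = s and [OH⁻] = 3s.
Ksp = [Ce³⁺][OH⁻]^3 = s · (3s)^3 = 27s^4
27s^4 = 2.6×10⁻²⁰  ⇒  s^4 = 9.6×10⁻²²
s = (9.6×10⁻²²)^(1/4) = 5.6×10⁻⁶ M

5.6×10⁻⁶ M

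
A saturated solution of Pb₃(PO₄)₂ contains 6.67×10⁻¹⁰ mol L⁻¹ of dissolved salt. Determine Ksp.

Ksp = 1.43×10⁻⁴⁴

Pb₃(PO₄)₂(s) ⇌ 3 Pb²⁺(aq) + 2 PO₄³⁻(aq)
Call the molar solubility s, so that [Pb²⁺] = 3s and [PO₄³⁻] = 2s.
Ksp = [Pb²⁺]^3[PO₄³⁻]^2 = (3s)^3 · (2s)^2 = 108s^5
Ksp = 108 × (6.67×10⁻¹⁰)^5 = 1.43×10⁻⁴⁴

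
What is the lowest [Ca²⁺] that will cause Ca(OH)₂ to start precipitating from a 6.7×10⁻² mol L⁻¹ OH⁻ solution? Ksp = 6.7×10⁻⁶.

1.5×10⁻³ M

A salt starts to precipitate once the ion product Q reaches its Ksp.
Ca(OH)₂(s) ⇌ Ca²⁺(aq) + 2 OH⁻(aq)
Ksp = [Ca²⁺][OH⁻]^2 = [Ca²⁺](6.7×10⁻²)^2
[Ca²⁺] = 6.7×10⁻⁶ / (6.7×10⁻²)^2 = 1.5×10⁻³
[Ca²⁺] = 1.5×10⁻³ mol L⁻¹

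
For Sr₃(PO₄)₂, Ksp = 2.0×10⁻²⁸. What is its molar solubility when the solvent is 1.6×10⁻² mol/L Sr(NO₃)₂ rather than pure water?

3.5×10⁻¹² M

Sr₃(PO₄)₂(s) ⇌ 3 Sr²⁺(aq) + 2 PO₄³⁻(aq)
The solution already contains Sr²⁺ at 1.6×10⁻² mol/L. Let s be the molar solubility of Sr₃(PO₄)₂.
[Sr²⁺] ≈ 1.6×10⁻² mol/L (common ion dominates); [PO₄³⁻] = 2s.
Ksp = [Sr²⁺]^3[PO₄³⁻]^2 = (1.6×10⁻²)^3(2s)^2
(2s)^2 = 2.0×10⁻²⁸ / (1.6×10⁻²)^3 = 4.9×10⁻²³
s = 3.5×10⁻¹² mol/L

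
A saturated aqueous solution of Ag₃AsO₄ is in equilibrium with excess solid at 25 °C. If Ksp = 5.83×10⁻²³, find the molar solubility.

1.21×10⁻⁶ M

Ag₃AsO₄(s) ⇌ 3 Ag⁺(aq) + AsO₄³⁻(aq)
If s mol/L of Ag₃AsO₄ dissolves, [Ag⁺] = 3s and [AsO₄³⁻] = s.
Ksp = [Ag⁺]^3[AsO₄³⁻] = (3s)^3 · s = 27s^4
27s^4 = 5.83×10⁻²³  ⇒  s^4 = 2.16×10⁻²⁴
Taking the 4th root, s = 1.21×10⁻⁶ mol/L.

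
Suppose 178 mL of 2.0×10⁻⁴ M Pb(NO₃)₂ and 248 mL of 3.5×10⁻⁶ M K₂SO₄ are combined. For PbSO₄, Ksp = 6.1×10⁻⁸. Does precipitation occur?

The combined volume is 426 mL.
[Pb²⁺] = (2.0×10⁻⁴)(178)/426 = 8.4×10⁻⁵ M
[SO₄²⁻] = (3.5×10⁻⁶)(248)/426 = 2.0×10⁻⁶ M
Q = [Pb²⁺][SO₄²⁻] = 1.7×10⁻¹⁰
Q = 1.7×10⁻¹⁰ < Ksp = 6.1×10⁻⁸, so the solution is unsaturated and no precipitate forms.

No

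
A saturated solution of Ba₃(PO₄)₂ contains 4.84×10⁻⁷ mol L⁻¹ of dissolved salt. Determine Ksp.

Ksp = 2.87×10⁻³⁰

Ba₃(PO₄)₂(s) ⇌ 3 Ba²⁺(aq) + 2 PO₄³⁻(aq)
Let s be the molar solubility. Then [Ba²⁺] = 3s and [PO₄³⁻] = 2s.
Ksp = [Ba²⁺]^3[PO₄³⁻]^2 = (3s)^3 · (2s)^2 = 108s^5
Ksp = 108 × (4.84×10⁻⁷)^5 = 2.87×10⁻³⁰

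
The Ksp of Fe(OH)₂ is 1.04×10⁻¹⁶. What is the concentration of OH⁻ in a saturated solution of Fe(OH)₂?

5.92×10⁻⁶ M

Fe(OH)₂(s) ⇌ Fe²⁺(aq) + 2 OH⁻(aq)
For each mole of Fe(OH)₂ that dissolves per liter, [Fe²⁺] = s and [OH⁻] = 2s; let s denote this solubility.
Ksp = [Fe²⁺][OH⁻]^2 = s · (2s)^2 = 4s^3 = 1.04×10⁻¹⁶
s = 2.96×10⁻⁶ M
[OH⁻] = 2s = 5.92×10⁻⁶ M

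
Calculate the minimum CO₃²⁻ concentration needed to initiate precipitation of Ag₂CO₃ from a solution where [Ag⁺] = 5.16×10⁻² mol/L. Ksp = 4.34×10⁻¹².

1.63×10⁻⁹ M

The threshold for precipitation is Q = Ksp.
Ag₂CO₃(s) ⇌ 2 Ag⁺(aq) + CO₃²⁻(aq)
Ksp = [Ag⁺]^2[CO₃²⁻] = [CO₃²⁻](5.16×10⁻²)^2
[CO₃²⁻] = 4.34×10⁻¹² / (5.16×10⁻²)^2 = 1.63×10⁻⁹
[CO₃²⁻] = 1.63×10⁻⁹ mol/L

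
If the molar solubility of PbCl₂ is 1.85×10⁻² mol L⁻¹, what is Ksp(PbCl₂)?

PbCl₂(s) ⇌ Pb²⁺(aq) + 2 Cl⁻(aq)
With molar solubility s: [Pb²⁺] = s, [Cl⁻] = 2s.
Ksp = [Pb²⁺][Cl⁻]^2 = s · (2s)^2 = 4s^3
Ksp = 4 × (1.85×10⁻²)^3 = 2.53×10⁻⁵

Ksp = 2.53×10⁻⁵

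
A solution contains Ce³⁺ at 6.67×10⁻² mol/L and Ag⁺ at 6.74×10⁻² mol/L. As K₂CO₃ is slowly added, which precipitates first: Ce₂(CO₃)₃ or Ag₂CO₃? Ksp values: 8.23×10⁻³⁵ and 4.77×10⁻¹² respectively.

Precipitation of each salt begins when its ion product equals Ksp.
For Ce₂(CO₃)₃: [CO₃²⁻] = (Ksp/[Ce³⁺]^2)^(1/3) = 2.64×10⁻¹¹ mol/L
For Ag₂CO₃: [CO₃²⁻] = (Ksp/[Ag⁺]^2) = 1.05×10⁻⁹ mol/L
Ce₂(CO₃)₃ requires the lower [CO₃²⁻], so it precipitates first.

Ce₂(CO₃)₃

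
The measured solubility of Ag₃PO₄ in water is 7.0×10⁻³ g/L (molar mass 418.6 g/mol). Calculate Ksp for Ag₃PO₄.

Molar solubility s = (7.0×10⁻³ g/L) / (418.6 g/mol) = 1.672×10⁻⁵ mol/L
Ag₃PO₄(s) ⇌ 3 Ag⁺(aq) + PO₄³⁻(aq)
Let s be the molar solubility. Then [Ag⁺] = 3s and [PO₄³⁻] = s.
Ksp = [Ag⁺]^3[PO₄³⁻] = (3s)^3 · s = 27s^4
Ksp = 27 × (1.672×10⁻⁵)^4 = 2.1×10⁻¹⁸

Ksp = 2.1×10⁻¹⁸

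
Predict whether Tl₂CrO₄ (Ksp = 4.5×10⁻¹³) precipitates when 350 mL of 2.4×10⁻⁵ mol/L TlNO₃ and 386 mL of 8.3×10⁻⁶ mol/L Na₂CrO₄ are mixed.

No

After mixing, V = 350 mL + 386 mL = 736 mL.
[Tl⁺] = (2.4×10⁻⁵)(350)/736 = 1.1×10⁻⁵ mol/L
[CrO₄²⁻] = (8.3×10⁻⁶)(386)/736 = 4.4×10⁻⁶ mol/L
Q = [Tl⁺]^2[CrO₄²⁻] = 5.7×10⁻¹⁶
Since Q (5.7×10⁻¹⁶) is less than Ksp (4.5×10⁻¹³), no Tl₂CrO₄ precipitates.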